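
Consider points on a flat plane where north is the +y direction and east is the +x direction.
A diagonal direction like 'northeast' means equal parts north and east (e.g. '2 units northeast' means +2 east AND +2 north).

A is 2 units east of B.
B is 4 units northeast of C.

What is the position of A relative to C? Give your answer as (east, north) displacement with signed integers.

Answer: A is at (east=6, north=4) relative to C.

Derivation:
Place C at the origin (east=0, north=0).
  B is 4 units northeast of C: delta (east=+4, north=+4); B at (east=4, north=4).
  A is 2 units east of B: delta (east=+2, north=+0); A at (east=6, north=4).
Therefore A relative to C: (east=6, north=4).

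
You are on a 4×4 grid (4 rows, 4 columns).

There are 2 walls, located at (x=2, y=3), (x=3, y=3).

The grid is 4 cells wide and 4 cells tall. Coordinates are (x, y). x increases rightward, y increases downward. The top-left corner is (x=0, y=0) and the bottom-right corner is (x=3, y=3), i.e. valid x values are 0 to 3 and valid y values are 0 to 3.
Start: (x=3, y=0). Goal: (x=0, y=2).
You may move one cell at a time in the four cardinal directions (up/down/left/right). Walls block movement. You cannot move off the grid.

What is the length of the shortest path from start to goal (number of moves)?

BFS from (x=3, y=0) until reaching (x=0, y=2):
  Distance 0: (x=3, y=0)
  Distance 1: (x=2, y=0), (x=3, y=1)
  Distance 2: (x=1, y=0), (x=2, y=1), (x=3, y=2)
  Distance 3: (x=0, y=0), (x=1, y=1), (x=2, y=2)
  Distance 4: (x=0, y=1), (x=1, y=2)
  Distance 5: (x=0, y=2), (x=1, y=3)  <- goal reached here
One shortest path (5 moves): (x=3, y=0) -> (x=2, y=0) -> (x=1, y=0) -> (x=0, y=0) -> (x=0, y=1) -> (x=0, y=2)

Answer: Shortest path length: 5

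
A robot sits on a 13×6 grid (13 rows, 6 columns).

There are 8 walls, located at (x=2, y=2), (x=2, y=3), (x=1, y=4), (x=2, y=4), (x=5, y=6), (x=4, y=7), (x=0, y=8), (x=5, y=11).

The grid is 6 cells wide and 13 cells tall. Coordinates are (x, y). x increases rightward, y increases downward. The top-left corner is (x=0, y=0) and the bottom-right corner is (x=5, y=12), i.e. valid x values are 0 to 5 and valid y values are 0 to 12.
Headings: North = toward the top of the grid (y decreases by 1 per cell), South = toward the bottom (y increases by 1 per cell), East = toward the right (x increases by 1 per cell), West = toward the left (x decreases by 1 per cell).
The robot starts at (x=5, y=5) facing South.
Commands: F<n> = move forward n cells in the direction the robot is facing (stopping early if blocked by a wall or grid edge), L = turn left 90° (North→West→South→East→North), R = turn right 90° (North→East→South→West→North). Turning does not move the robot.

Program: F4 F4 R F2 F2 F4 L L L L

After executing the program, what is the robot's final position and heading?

Answer: Final position: (x=0, y=5), facing West

Derivation:
Start: (x=5, y=5), facing South
  F4: move forward 0/4 (blocked), now at (x=5, y=5)
  F4: move forward 0/4 (blocked), now at (x=5, y=5)
  R: turn right, now facing West
  F2: move forward 2, now at (x=3, y=5)
  F2: move forward 2, now at (x=1, y=5)
  F4: move forward 1/4 (blocked), now at (x=0, y=5)
  L: turn left, now facing South
  L: turn left, now facing East
  L: turn left, now facing North
  L: turn left, now facing West
Final: (x=0, y=5), facing West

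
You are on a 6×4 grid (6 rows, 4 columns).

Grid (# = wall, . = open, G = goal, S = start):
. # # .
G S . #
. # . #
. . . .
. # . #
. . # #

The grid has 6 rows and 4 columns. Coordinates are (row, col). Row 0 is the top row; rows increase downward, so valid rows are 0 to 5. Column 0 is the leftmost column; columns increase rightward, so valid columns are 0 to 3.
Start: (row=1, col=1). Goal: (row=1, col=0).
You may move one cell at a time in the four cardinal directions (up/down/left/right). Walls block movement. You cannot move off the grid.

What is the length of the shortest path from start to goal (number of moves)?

BFS from (row=1, col=1) until reaching (row=1, col=0):
  Distance 0: (row=1, col=1)
  Distance 1: (row=1, col=0), (row=1, col=2)  <- goal reached here
One shortest path (1 moves): (row=1, col=1) -> (row=1, col=0)

Answer: Shortest path length: 1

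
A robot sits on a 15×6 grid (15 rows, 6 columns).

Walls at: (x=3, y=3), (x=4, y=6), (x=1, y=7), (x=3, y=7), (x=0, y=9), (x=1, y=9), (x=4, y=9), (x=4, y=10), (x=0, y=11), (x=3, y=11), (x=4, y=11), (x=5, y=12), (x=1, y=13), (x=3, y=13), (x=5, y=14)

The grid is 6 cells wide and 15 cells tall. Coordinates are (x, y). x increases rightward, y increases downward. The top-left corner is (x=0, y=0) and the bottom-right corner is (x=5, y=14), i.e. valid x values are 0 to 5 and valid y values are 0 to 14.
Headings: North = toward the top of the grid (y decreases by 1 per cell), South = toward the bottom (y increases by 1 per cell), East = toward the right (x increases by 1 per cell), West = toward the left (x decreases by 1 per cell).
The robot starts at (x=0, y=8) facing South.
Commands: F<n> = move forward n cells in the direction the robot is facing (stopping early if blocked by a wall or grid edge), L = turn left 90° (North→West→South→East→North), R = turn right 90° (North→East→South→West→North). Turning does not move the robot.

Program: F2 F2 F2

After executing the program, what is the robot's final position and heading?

Answer: Final position: (x=0, y=8), facing South

Derivation:
Start: (x=0, y=8), facing South
  [×3]F2: move forward 0/2 (blocked), now at (x=0, y=8)
Final: (x=0, y=8), facing South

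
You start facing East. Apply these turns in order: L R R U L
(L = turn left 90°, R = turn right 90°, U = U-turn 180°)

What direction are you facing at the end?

Answer: Final heading: West

Derivation:
Start: East
  L (left (90° counter-clockwise)) -> North
  R (right (90° clockwise)) -> East
  R (right (90° clockwise)) -> South
  U (U-turn (180°)) -> North
  L (left (90° counter-clockwise)) -> West
Final: West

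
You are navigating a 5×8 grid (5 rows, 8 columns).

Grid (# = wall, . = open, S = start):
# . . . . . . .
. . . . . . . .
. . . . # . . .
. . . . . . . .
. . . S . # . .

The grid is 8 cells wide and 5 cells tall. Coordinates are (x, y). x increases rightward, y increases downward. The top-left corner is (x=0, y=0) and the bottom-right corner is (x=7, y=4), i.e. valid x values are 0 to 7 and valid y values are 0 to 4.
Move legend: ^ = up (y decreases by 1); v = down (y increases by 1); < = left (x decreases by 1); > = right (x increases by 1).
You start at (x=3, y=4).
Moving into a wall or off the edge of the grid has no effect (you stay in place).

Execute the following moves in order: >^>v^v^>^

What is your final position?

Answer: Final position: (x=6, y=1)

Derivation:
Start: (x=3, y=4)
  > (right): (x=3, y=4) -> (x=4, y=4)
  ^ (up): (x=4, y=4) -> (x=4, y=3)
  > (right): (x=4, y=3) -> (x=5, y=3)
  v (down): blocked, stay at (x=5, y=3)
  ^ (up): (x=5, y=3) -> (x=5, y=2)
  v (down): (x=5, y=2) -> (x=5, y=3)
  ^ (up): (x=5, y=3) -> (x=5, y=2)
  > (right): (x=5, y=2) -> (x=6, y=2)
  ^ (up): (x=6, y=2) -> (x=6, y=1)
Final: (x=6, y=1)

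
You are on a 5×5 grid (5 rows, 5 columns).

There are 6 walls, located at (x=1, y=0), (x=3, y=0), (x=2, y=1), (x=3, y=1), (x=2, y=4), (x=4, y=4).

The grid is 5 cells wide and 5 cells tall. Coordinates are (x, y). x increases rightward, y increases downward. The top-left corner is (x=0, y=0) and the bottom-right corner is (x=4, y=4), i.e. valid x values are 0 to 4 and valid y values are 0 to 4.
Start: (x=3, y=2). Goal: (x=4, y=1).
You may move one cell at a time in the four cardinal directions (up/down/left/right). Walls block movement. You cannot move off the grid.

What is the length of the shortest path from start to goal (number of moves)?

BFS from (x=3, y=2) until reaching (x=4, y=1):
  Distance 0: (x=3, y=2)
  Distance 1: (x=2, y=2), (x=4, y=2), (x=3, y=3)
  Distance 2: (x=4, y=1), (x=1, y=2), (x=2, y=3), (x=4, y=3), (x=3, y=4)  <- goal reached here
One shortest path (2 moves): (x=3, y=2) -> (x=4, y=2) -> (x=4, y=1)

Answer: Shortest path length: 2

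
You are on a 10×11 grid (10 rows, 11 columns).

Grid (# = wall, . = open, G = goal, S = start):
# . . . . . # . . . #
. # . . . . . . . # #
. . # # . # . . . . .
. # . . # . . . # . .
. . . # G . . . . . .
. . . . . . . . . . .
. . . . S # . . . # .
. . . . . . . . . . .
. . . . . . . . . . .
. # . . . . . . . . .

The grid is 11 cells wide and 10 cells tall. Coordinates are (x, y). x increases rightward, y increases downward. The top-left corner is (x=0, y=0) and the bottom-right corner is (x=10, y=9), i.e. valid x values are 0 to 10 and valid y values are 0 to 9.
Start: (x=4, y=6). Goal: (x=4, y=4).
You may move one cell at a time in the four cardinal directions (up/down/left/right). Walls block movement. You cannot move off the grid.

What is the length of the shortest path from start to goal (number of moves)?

BFS from (x=4, y=6) until reaching (x=4, y=4):
  Distance 0: (x=4, y=6)
  Distance 1: (x=4, y=5), (x=3, y=6), (x=4, y=7)
  Distance 2: (x=4, y=4), (x=3, y=5), (x=5, y=5), (x=2, y=6), (x=3, y=7), (x=5, y=7), (x=4, y=8)  <- goal reached here
One shortest path (2 moves): (x=4, y=6) -> (x=4, y=5) -> (x=4, y=4)

Answer: Shortest path length: 2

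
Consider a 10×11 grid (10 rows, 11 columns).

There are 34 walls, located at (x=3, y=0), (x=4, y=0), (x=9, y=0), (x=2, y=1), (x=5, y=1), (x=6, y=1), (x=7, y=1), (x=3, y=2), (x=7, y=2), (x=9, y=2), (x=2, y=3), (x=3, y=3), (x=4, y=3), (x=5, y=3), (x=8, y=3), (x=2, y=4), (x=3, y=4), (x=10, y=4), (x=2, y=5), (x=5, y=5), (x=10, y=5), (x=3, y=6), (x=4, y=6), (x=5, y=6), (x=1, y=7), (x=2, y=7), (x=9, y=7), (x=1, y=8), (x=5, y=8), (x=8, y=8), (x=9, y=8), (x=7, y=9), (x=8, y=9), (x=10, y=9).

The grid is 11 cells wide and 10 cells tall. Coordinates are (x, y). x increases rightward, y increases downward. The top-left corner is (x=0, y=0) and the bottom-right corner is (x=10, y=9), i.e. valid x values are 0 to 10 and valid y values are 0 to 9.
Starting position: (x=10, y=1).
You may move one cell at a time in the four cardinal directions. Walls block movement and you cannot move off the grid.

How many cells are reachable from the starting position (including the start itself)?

Answer: Reachable cells: 75

Derivation:
BFS flood-fill from (x=10, y=1):
  Distance 0: (x=10, y=1)
  Distance 1: (x=10, y=0), (x=9, y=1), (x=10, y=2)
  Distance 2: (x=8, y=1), (x=10, y=3)
  Distance 3: (x=8, y=0), (x=8, y=2), (x=9, y=3)
  Distance 4: (x=7, y=0), (x=9, y=4)
  Distance 5: (x=6, y=0), (x=8, y=4), (x=9, y=5)
  Distance 6: (x=5, y=0), (x=7, y=4), (x=8, y=5), (x=9, y=6)
  Distance 7: (x=7, y=3), (x=6, y=4), (x=7, y=5), (x=8, y=6), (x=10, y=6)
  Distance 8: (x=6, y=3), (x=5, y=4), (x=6, y=5), (x=7, y=6), (x=8, y=7), (x=10, y=7)
  Distance 9: (x=6, y=2), (x=4, y=4), (x=6, y=6), (x=7, y=7), (x=10, y=8)
  Distance 10: (x=5, y=2), (x=4, y=5), (x=6, y=7), (x=7, y=8)
  Distance 11: (x=4, y=2), (x=3, y=5), (x=5, y=7), (x=6, y=8)
  Distance 12: (x=4, y=1), (x=4, y=7), (x=6, y=9)
  Distance 13: (x=3, y=1), (x=3, y=7), (x=4, y=8), (x=5, y=9)
  Distance 14: (x=3, y=8), (x=4, y=9)
  Distance 15: (x=2, y=8), (x=3, y=9)
  Distance 16: (x=2, y=9)
  Distance 17: (x=1, y=9)
  Distance 18: (x=0, y=9)
  Distance 19: (x=0, y=8)
  Distance 20: (x=0, y=7)
  Distance 21: (x=0, y=6)
  Distance 22: (x=0, y=5), (x=1, y=6)
  Distance 23: (x=0, y=4), (x=1, y=5), (x=2, y=6)
  Distance 24: (x=0, y=3), (x=1, y=4)
  Distance 25: (x=0, y=2), (x=1, y=3)
  Distance 26: (x=0, y=1), (x=1, y=2)
  Distance 27: (x=0, y=0), (x=1, y=1), (x=2, y=2)
  Distance 28: (x=1, y=0)
  Distance 29: (x=2, y=0)
Total reachable: 75 (grid has 76 open cells total)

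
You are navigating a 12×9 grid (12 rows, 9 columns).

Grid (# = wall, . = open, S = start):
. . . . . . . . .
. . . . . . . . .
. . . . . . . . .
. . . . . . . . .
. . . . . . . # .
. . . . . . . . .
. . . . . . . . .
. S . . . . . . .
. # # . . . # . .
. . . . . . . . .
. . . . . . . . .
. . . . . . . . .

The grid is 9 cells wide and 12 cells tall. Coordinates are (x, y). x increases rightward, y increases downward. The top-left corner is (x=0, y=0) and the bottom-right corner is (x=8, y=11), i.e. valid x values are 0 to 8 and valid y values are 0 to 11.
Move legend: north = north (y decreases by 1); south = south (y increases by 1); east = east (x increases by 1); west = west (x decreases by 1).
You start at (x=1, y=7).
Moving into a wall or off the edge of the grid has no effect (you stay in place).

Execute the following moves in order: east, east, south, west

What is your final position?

Start: (x=1, y=7)
  east (east): (x=1, y=7) -> (x=2, y=7)
  east (east): (x=2, y=7) -> (x=3, y=7)
  south (south): (x=3, y=7) -> (x=3, y=8)
  west (west): blocked, stay at (x=3, y=8)
Final: (x=3, y=8)

Answer: Final position: (x=3, y=8)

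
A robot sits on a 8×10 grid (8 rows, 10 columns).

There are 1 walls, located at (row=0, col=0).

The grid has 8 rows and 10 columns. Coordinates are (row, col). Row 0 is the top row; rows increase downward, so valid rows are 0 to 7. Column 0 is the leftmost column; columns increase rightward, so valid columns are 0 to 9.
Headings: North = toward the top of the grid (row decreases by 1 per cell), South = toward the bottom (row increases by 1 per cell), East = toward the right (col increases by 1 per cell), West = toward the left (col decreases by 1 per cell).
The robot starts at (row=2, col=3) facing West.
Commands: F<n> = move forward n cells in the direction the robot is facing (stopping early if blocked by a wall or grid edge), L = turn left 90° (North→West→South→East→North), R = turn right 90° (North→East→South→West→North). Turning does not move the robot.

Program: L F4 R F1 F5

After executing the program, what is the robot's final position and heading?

Answer: Final position: (row=6, col=0), facing West

Derivation:
Start: (row=2, col=3), facing West
  L: turn left, now facing South
  F4: move forward 4, now at (row=6, col=3)
  R: turn right, now facing West
  F1: move forward 1, now at (row=6, col=2)
  F5: move forward 2/5 (blocked), now at (row=6, col=0)
Final: (row=6, col=0), facing West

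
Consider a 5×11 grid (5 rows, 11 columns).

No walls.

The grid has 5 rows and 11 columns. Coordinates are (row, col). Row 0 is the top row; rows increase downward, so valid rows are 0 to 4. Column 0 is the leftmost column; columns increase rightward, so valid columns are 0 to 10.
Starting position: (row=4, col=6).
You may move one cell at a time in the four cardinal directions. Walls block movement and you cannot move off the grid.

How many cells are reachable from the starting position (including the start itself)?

BFS flood-fill from (row=4, col=6):
  Distance 0: (row=4, col=6)
  Distance 1: (row=3, col=6), (row=4, col=5), (row=4, col=7)
  Distance 2: (row=2, col=6), (row=3, col=5), (row=3, col=7), (row=4, col=4), (row=4, col=8)
  Distance 3: (row=1, col=6), (row=2, col=5), (row=2, col=7), (row=3, col=4), (row=3, col=8), (row=4, col=3), (row=4, col=9)
  Distance 4: (row=0, col=6), (row=1, col=5), (row=1, col=7), (row=2, col=4), (row=2, col=8), (row=3, col=3), (row=3, col=9), (row=4, col=2), (row=4, col=10)
  Distance 5: (row=0, col=5), (row=0, col=7), (row=1, col=4), (row=1, col=8), (row=2, col=3), (row=2, col=9), (row=3, col=2), (row=3, col=10), (row=4, col=1)
  Distance 6: (row=0, col=4), (row=0, col=8), (row=1, col=3), (row=1, col=9), (row=2, col=2), (row=2, col=10), (row=3, col=1), (row=4, col=0)
  Distance 7: (row=0, col=3), (row=0, col=9), (row=1, col=2), (row=1, col=10), (row=2, col=1), (row=3, col=0)
  Distance 8: (row=0, col=2), (row=0, col=10), (row=1, col=1), (row=2, col=0)
  Distance 9: (row=0, col=1), (row=1, col=0)
  Distance 10: (row=0, col=0)
Total reachable: 55 (grid has 55 open cells total)

Answer: Reachable cells: 55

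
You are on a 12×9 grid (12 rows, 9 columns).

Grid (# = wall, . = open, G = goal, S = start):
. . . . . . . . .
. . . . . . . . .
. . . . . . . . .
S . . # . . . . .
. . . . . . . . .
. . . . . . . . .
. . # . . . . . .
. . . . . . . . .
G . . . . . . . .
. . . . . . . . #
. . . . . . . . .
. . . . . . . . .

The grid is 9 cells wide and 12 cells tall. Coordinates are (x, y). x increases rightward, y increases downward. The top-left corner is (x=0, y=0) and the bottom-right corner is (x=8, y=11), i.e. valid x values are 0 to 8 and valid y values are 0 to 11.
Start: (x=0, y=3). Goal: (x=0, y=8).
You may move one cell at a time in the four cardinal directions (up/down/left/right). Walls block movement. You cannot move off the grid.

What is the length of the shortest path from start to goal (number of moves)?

BFS from (x=0, y=3) until reaching (x=0, y=8):
  Distance 0: (x=0, y=3)
  Distance 1: (x=0, y=2), (x=1, y=3), (x=0, y=4)
  Distance 2: (x=0, y=1), (x=1, y=2), (x=2, y=3), (x=1, y=4), (x=0, y=5)
  Distance 3: (x=0, y=0), (x=1, y=1), (x=2, y=2), (x=2, y=4), (x=1, y=5), (x=0, y=6)
  Distance 4: (x=1, y=0), (x=2, y=1), (x=3, y=2), (x=3, y=4), (x=2, y=5), (x=1, y=6), (x=0, y=7)
  Distance 5: (x=2, y=0), (x=3, y=1), (x=4, y=2), (x=4, y=4), (x=3, y=5), (x=1, y=7), (x=0, y=8)  <- goal reached here
One shortest path (5 moves): (x=0, y=3) -> (x=0, y=4) -> (x=0, y=5) -> (x=0, y=6) -> (x=0, y=7) -> (x=0, y=8)

Answer: Shortest path length: 5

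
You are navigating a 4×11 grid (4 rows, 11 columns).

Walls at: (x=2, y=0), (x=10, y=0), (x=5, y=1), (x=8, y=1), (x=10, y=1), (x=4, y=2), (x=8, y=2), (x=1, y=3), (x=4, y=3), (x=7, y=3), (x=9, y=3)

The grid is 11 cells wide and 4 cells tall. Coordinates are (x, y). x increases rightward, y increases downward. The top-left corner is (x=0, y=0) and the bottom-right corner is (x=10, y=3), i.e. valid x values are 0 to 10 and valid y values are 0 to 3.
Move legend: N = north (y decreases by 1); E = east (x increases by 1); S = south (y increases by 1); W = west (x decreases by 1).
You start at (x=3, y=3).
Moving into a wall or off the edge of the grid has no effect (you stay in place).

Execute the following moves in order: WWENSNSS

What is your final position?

Answer: Final position: (x=3, y=3)

Derivation:
Start: (x=3, y=3)
  W (west): (x=3, y=3) -> (x=2, y=3)
  W (west): blocked, stay at (x=2, y=3)
  E (east): (x=2, y=3) -> (x=3, y=3)
  N (north): (x=3, y=3) -> (x=3, y=2)
  S (south): (x=3, y=2) -> (x=3, y=3)
  N (north): (x=3, y=3) -> (x=3, y=2)
  S (south): (x=3, y=2) -> (x=3, y=3)
  S (south): blocked, stay at (x=3, y=3)
Final: (x=3, y=3)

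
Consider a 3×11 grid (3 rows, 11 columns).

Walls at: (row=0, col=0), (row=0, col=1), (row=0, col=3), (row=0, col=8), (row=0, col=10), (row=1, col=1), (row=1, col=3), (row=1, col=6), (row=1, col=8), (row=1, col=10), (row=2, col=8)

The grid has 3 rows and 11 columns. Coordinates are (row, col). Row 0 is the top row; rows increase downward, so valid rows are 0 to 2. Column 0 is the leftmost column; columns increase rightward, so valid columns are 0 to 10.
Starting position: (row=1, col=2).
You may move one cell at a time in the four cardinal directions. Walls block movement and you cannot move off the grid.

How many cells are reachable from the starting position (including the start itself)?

Answer: Reachable cells: 18

Derivation:
BFS flood-fill from (row=1, col=2):
  Distance 0: (row=1, col=2)
  Distance 1: (row=0, col=2), (row=2, col=2)
  Distance 2: (row=2, col=1), (row=2, col=3)
  Distance 3: (row=2, col=0), (row=2, col=4)
  Distance 4: (row=1, col=0), (row=1, col=4), (row=2, col=5)
  Distance 5: (row=0, col=4), (row=1, col=5), (row=2, col=6)
  Distance 6: (row=0, col=5), (row=2, col=7)
  Distance 7: (row=0, col=6), (row=1, col=7)
  Distance 8: (row=0, col=7)
Total reachable: 18 (grid has 22 open cells total)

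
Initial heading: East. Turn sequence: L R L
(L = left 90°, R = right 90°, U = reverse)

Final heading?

Answer: Final heading: North

Derivation:
Start: East
  L (left (90° counter-clockwise)) -> North
  R (right (90° clockwise)) -> East
  L (left (90° counter-clockwise)) -> North
Final: North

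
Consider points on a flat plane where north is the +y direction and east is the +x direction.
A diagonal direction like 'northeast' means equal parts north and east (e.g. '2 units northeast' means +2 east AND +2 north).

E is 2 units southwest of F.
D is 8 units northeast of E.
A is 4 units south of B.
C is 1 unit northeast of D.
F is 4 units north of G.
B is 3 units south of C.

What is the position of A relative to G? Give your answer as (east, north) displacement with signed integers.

Answer: A is at (east=7, north=4) relative to G.

Derivation:
Place G at the origin (east=0, north=0).
  F is 4 units north of G: delta (east=+0, north=+4); F at (east=0, north=4).
  E is 2 units southwest of F: delta (east=-2, north=-2); E at (east=-2, north=2).
  D is 8 units northeast of E: delta (east=+8, north=+8); D at (east=6, north=10).
  C is 1 unit northeast of D: delta (east=+1, north=+1); C at (east=7, north=11).
  B is 3 units south of C: delta (east=+0, north=-3); B at (east=7, north=8).
  A is 4 units south of B: delta (east=+0, north=-4); A at (east=7, north=4).
Therefore A relative to G: (east=7, north=4).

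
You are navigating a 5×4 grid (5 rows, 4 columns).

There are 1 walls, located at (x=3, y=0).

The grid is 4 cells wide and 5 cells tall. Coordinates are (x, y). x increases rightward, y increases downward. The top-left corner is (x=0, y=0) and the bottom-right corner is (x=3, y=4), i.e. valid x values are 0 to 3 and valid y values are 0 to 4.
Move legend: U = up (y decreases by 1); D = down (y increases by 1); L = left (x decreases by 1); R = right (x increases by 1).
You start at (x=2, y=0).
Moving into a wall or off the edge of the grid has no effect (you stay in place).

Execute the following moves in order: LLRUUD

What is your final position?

Answer: Final position: (x=1, y=1)

Derivation:
Start: (x=2, y=0)
  L (left): (x=2, y=0) -> (x=1, y=0)
  L (left): (x=1, y=0) -> (x=0, y=0)
  R (right): (x=0, y=0) -> (x=1, y=0)
  U (up): blocked, stay at (x=1, y=0)
  U (up): blocked, stay at (x=1, y=0)
  D (down): (x=1, y=0) -> (x=1, y=1)
Final: (x=1, y=1)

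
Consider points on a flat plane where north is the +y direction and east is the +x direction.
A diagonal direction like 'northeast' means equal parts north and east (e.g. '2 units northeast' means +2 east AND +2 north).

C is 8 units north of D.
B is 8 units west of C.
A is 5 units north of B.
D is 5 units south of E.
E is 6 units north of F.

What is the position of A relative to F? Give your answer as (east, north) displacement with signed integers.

Answer: A is at (east=-8, north=14) relative to F.

Derivation:
Place F at the origin (east=0, north=0).
  E is 6 units north of F: delta (east=+0, north=+6); E at (east=0, north=6).
  D is 5 units south of E: delta (east=+0, north=-5); D at (east=0, north=1).
  C is 8 units north of D: delta (east=+0, north=+8); C at (east=0, north=9).
  B is 8 units west of C: delta (east=-8, north=+0); B at (east=-8, north=9).
  A is 5 units north of B: delta (east=+0, north=+5); A at (east=-8, north=14).
Therefore A relative to F: (east=-8, north=14).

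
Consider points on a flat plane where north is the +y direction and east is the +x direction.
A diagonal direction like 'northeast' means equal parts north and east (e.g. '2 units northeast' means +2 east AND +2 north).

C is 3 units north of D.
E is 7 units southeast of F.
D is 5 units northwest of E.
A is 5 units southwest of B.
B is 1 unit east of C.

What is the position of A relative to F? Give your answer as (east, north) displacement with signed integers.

Place F at the origin (east=0, north=0).
  E is 7 units southeast of F: delta (east=+7, north=-7); E at (east=7, north=-7).
  D is 5 units northwest of E: delta (east=-5, north=+5); D at (east=2, north=-2).
  C is 3 units north of D: delta (east=+0, north=+3); C at (east=2, north=1).
  B is 1 unit east of C: delta (east=+1, north=+0); B at (east=3, north=1).
  A is 5 units southwest of B: delta (east=-5, north=-5); A at (east=-2, north=-4).
Therefore A relative to F: (east=-2, north=-4).

Answer: A is at (east=-2, north=-4) relative to F.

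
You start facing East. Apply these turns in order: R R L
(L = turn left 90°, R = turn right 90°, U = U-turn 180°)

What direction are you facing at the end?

Answer: Final heading: South

Derivation:
Start: East
  R (right (90° clockwise)) -> South
  R (right (90° clockwise)) -> West
  L (left (90° counter-clockwise)) -> South
Final: South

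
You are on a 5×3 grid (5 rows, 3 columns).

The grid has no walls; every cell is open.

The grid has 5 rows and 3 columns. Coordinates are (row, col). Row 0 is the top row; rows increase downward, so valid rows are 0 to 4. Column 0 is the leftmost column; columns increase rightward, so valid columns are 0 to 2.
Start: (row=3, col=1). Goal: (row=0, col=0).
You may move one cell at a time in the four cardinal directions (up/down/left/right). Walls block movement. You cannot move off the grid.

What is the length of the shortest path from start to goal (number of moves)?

Answer: Shortest path length: 4

Derivation:
BFS from (row=3, col=1) until reaching (row=0, col=0):
  Distance 0: (row=3, col=1)
  Distance 1: (row=2, col=1), (row=3, col=0), (row=3, col=2), (row=4, col=1)
  Distance 2: (row=1, col=1), (row=2, col=0), (row=2, col=2), (row=4, col=0), (row=4, col=2)
  Distance 3: (row=0, col=1), (row=1, col=0), (row=1, col=2)
  Distance 4: (row=0, col=0), (row=0, col=2)  <- goal reached here
One shortest path (4 moves): (row=3, col=1) -> (row=3, col=0) -> (row=2, col=0) -> (row=1, col=0) -> (row=0, col=0)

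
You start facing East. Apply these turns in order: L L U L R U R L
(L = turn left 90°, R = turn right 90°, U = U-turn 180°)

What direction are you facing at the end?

Answer: Final heading: West

Derivation:
Start: East
  L (left (90° counter-clockwise)) -> North
  L (left (90° counter-clockwise)) -> West
  U (U-turn (180°)) -> East
  L (left (90° counter-clockwise)) -> North
  R (right (90° clockwise)) -> East
  U (U-turn (180°)) -> West
  R (right (90° clockwise)) -> North
  L (left (90° counter-clockwise)) -> West
Final: West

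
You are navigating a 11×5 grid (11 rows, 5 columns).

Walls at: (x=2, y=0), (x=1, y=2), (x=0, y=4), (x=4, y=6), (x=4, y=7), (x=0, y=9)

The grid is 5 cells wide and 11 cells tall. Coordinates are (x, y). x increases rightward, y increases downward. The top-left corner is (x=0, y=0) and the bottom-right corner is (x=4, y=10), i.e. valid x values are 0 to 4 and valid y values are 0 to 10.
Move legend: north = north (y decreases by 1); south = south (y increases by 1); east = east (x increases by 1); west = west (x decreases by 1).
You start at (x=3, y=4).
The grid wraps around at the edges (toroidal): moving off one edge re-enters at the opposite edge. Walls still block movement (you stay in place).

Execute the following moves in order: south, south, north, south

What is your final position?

Start: (x=3, y=4)
  south (south): (x=3, y=4) -> (x=3, y=5)
  south (south): (x=3, y=5) -> (x=3, y=6)
  north (north): (x=3, y=6) -> (x=3, y=5)
  south (south): (x=3, y=5) -> (x=3, y=6)
Final: (x=3, y=6)

Answer: Final position: (x=3, y=6)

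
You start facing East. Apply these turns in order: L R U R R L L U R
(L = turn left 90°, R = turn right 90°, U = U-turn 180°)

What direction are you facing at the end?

Answer: Final heading: South

Derivation:
Start: East
  L (left (90° counter-clockwise)) -> North
  R (right (90° clockwise)) -> East
  U (U-turn (180°)) -> West
  R (right (90° clockwise)) -> North
  R (right (90° clockwise)) -> East
  L (left (90° counter-clockwise)) -> North
  L (left (90° counter-clockwise)) -> West
  U (U-turn (180°)) -> East
  R (right (90° clockwise)) -> South
Final: South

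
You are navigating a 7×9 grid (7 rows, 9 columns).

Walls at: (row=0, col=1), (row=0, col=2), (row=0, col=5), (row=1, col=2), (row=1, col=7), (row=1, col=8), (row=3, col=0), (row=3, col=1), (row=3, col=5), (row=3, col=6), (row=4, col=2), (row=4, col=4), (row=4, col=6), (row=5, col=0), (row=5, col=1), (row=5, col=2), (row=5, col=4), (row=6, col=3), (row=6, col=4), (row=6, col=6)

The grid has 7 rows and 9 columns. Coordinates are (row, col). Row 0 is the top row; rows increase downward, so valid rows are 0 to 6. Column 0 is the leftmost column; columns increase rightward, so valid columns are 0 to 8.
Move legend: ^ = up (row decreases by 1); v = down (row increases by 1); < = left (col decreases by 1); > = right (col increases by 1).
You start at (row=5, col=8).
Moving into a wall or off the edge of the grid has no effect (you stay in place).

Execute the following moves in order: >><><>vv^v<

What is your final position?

Answer: Final position: (row=6, col=7)

Derivation:
Start: (row=5, col=8)
  > (right): blocked, stay at (row=5, col=8)
  > (right): blocked, stay at (row=5, col=8)
  < (left): (row=5, col=8) -> (row=5, col=7)
  > (right): (row=5, col=7) -> (row=5, col=8)
  < (left): (row=5, col=8) -> (row=5, col=7)
  > (right): (row=5, col=7) -> (row=5, col=8)
  v (down): (row=5, col=8) -> (row=6, col=8)
  v (down): blocked, stay at (row=6, col=8)
  ^ (up): (row=6, col=8) -> (row=5, col=8)
  v (down): (row=5, col=8) -> (row=6, col=8)
  < (left): (row=6, col=8) -> (row=6, col=7)
Final: (row=6, col=7)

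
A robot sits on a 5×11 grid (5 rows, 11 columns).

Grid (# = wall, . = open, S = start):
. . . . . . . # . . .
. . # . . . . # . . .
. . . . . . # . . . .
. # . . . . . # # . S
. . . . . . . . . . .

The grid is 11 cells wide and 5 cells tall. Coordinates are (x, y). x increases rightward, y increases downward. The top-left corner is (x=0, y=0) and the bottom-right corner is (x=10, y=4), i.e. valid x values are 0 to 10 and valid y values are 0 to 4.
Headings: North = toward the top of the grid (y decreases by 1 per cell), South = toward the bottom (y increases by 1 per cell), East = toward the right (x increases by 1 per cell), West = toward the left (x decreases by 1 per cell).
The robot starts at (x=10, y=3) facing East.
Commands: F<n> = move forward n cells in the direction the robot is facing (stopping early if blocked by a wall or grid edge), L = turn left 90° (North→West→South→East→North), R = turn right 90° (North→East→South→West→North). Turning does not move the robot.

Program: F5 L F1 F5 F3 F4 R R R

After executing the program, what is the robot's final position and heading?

Start: (x=10, y=3), facing East
  F5: move forward 0/5 (blocked), now at (x=10, y=3)
  L: turn left, now facing North
  F1: move forward 1, now at (x=10, y=2)
  F5: move forward 2/5 (blocked), now at (x=10, y=0)
  F3: move forward 0/3 (blocked), now at (x=10, y=0)
  F4: move forward 0/4 (blocked), now at (x=10, y=0)
  R: turn right, now facing East
  R: turn right, now facing South
  R: turn right, now facing West
Final: (x=10, y=0), facing West

Answer: Final position: (x=10, y=0), facing West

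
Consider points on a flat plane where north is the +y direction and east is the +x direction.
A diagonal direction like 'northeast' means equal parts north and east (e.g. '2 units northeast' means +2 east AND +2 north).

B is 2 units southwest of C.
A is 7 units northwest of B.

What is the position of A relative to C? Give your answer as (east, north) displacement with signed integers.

Answer: A is at (east=-9, north=5) relative to C.

Derivation:
Place C at the origin (east=0, north=0).
  B is 2 units southwest of C: delta (east=-2, north=-2); B at (east=-2, north=-2).
  A is 7 units northwest of B: delta (east=-7, north=+7); A at (east=-9, north=5).
Therefore A relative to C: (east=-9, north=5).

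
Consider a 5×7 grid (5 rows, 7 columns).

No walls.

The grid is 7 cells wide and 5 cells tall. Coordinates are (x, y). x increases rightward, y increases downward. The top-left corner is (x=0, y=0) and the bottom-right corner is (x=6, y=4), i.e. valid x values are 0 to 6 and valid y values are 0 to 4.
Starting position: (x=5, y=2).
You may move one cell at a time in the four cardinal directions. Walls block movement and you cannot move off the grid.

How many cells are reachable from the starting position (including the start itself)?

BFS flood-fill from (x=5, y=2):
  Distance 0: (x=5, y=2)
  Distance 1: (x=5, y=1), (x=4, y=2), (x=6, y=2), (x=5, y=3)
  Distance 2: (x=5, y=0), (x=4, y=1), (x=6, y=1), (x=3, y=2), (x=4, y=3), (x=6, y=3), (x=5, y=4)
  Distance 3: (x=4, y=0), (x=6, y=0), (x=3, y=1), (x=2, y=2), (x=3, y=3), (x=4, y=4), (x=6, y=4)
  Distance 4: (x=3, y=0), (x=2, y=1), (x=1, y=2), (x=2, y=3), (x=3, y=4)
  Distance 5: (x=2, y=0), (x=1, y=1), (x=0, y=2), (x=1, y=3), (x=2, y=4)
  Distance 6: (x=1, y=0), (x=0, y=1), (x=0, y=3), (x=1, y=4)
  Distance 7: (x=0, y=0), (x=0, y=4)
Total reachable: 35 (grid has 35 open cells total)

Answer: Reachable cells: 35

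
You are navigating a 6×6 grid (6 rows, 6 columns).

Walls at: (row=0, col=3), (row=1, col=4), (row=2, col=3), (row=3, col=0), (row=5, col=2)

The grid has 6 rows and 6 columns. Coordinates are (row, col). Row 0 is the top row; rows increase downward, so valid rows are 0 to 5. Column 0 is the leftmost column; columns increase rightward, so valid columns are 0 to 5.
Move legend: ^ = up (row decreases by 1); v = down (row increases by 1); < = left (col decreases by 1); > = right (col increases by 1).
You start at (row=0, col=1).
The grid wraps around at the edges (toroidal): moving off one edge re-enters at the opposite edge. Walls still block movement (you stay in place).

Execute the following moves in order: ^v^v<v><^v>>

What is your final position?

Start: (row=0, col=1)
  ^ (up): (row=0, col=1) -> (row=5, col=1)
  v (down): (row=5, col=1) -> (row=0, col=1)
  ^ (up): (row=0, col=1) -> (row=5, col=1)
  v (down): (row=5, col=1) -> (row=0, col=1)
  < (left): (row=0, col=1) -> (row=0, col=0)
  v (down): (row=0, col=0) -> (row=1, col=0)
  > (right): (row=1, col=0) -> (row=1, col=1)
  < (left): (row=1, col=1) -> (row=1, col=0)
  ^ (up): (row=1, col=0) -> (row=0, col=0)
  v (down): (row=0, col=0) -> (row=1, col=0)
  > (right): (row=1, col=0) -> (row=1, col=1)
  > (right): (row=1, col=1) -> (row=1, col=2)
Final: (row=1, col=2)

Answer: Final position: (row=1, col=2)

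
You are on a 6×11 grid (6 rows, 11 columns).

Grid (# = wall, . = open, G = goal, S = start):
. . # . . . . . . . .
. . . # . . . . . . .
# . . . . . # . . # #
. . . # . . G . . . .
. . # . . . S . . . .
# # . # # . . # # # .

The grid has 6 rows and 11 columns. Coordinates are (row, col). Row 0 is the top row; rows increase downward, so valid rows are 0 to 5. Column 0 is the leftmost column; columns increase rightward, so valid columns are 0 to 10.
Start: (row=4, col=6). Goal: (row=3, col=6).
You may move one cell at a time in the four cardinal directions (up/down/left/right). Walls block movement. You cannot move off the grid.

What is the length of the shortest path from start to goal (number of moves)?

BFS from (row=4, col=6) until reaching (row=3, col=6):
  Distance 0: (row=4, col=6)
  Distance 1: (row=3, col=6), (row=4, col=5), (row=4, col=7), (row=5, col=6)  <- goal reached here
One shortest path (1 moves): (row=4, col=6) -> (row=3, col=6)

Answer: Shortest path length: 1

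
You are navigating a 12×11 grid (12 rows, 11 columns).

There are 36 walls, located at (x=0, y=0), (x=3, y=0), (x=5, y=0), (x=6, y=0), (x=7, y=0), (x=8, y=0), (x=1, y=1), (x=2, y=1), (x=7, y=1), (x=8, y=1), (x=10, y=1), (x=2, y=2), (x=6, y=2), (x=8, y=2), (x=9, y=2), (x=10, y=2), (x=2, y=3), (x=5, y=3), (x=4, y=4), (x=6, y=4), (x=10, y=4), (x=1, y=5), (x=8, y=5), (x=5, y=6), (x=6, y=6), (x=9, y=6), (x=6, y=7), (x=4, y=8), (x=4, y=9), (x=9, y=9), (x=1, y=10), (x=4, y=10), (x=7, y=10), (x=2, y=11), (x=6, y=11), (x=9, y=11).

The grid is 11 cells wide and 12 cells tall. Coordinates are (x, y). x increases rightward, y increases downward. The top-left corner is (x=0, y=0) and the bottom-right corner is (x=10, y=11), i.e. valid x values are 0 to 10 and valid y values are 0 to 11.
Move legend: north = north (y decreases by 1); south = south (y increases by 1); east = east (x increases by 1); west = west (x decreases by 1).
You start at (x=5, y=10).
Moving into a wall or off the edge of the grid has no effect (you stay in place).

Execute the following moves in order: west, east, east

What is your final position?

Answer: Final position: (x=6, y=10)

Derivation:
Start: (x=5, y=10)
  west (west): blocked, stay at (x=5, y=10)
  east (east): (x=5, y=10) -> (x=6, y=10)
  east (east): blocked, stay at (x=6, y=10)
Final: (x=6, y=10)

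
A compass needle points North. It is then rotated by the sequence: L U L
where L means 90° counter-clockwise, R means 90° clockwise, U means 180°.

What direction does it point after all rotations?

Answer: Final heading: North

Derivation:
Start: North
  L (left (90° counter-clockwise)) -> West
  U (U-turn (180°)) -> East
  L (left (90° counter-clockwise)) -> North
Final: North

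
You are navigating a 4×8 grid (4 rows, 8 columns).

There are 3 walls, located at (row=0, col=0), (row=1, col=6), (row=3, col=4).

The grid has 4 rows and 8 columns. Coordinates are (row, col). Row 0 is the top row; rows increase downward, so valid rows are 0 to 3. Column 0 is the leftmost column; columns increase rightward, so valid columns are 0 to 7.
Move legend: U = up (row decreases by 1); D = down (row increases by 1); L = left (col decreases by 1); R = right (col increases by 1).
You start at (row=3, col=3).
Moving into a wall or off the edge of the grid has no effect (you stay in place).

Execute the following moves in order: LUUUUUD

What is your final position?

Start: (row=3, col=3)
  L (left): (row=3, col=3) -> (row=3, col=2)
  U (up): (row=3, col=2) -> (row=2, col=2)
  U (up): (row=2, col=2) -> (row=1, col=2)
  U (up): (row=1, col=2) -> (row=0, col=2)
  U (up): blocked, stay at (row=0, col=2)
  U (up): blocked, stay at (row=0, col=2)
  D (down): (row=0, col=2) -> (row=1, col=2)
Final: (row=1, col=2)

Answer: Final position: (row=1, col=2)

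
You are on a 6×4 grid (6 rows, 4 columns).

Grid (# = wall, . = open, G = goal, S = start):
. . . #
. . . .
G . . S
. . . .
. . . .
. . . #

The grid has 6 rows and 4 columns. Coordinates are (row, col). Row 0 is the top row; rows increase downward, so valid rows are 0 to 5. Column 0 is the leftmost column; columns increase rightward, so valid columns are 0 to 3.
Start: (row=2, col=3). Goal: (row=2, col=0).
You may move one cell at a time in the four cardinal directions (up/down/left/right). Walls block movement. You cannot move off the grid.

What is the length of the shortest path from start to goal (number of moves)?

BFS from (row=2, col=3) until reaching (row=2, col=0):
  Distance 0: (row=2, col=3)
  Distance 1: (row=1, col=3), (row=2, col=2), (row=3, col=3)
  Distance 2: (row=1, col=2), (row=2, col=1), (row=3, col=2), (row=4, col=3)
  Distance 3: (row=0, col=2), (row=1, col=1), (row=2, col=0), (row=3, col=1), (row=4, col=2)  <- goal reached here
One shortest path (3 moves): (row=2, col=3) -> (row=2, col=2) -> (row=2, col=1) -> (row=2, col=0)

Answer: Shortest path length: 3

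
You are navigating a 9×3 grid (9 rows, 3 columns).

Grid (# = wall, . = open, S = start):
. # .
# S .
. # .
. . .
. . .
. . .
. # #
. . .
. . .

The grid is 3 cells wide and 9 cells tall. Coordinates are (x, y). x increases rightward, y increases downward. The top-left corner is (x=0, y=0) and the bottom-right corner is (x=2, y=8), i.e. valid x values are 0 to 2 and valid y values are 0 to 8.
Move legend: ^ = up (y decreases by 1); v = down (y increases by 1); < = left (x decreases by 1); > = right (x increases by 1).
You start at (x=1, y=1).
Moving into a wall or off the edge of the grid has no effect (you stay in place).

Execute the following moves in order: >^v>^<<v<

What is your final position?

Answer: Final position: (x=1, y=1)

Derivation:
Start: (x=1, y=1)
  > (right): (x=1, y=1) -> (x=2, y=1)
  ^ (up): (x=2, y=1) -> (x=2, y=0)
  v (down): (x=2, y=0) -> (x=2, y=1)
  > (right): blocked, stay at (x=2, y=1)
  ^ (up): (x=2, y=1) -> (x=2, y=0)
  < (left): blocked, stay at (x=2, y=0)
  < (left): blocked, stay at (x=2, y=0)
  v (down): (x=2, y=0) -> (x=2, y=1)
  < (left): (x=2, y=1) -> (x=1, y=1)
Final: (x=1, y=1)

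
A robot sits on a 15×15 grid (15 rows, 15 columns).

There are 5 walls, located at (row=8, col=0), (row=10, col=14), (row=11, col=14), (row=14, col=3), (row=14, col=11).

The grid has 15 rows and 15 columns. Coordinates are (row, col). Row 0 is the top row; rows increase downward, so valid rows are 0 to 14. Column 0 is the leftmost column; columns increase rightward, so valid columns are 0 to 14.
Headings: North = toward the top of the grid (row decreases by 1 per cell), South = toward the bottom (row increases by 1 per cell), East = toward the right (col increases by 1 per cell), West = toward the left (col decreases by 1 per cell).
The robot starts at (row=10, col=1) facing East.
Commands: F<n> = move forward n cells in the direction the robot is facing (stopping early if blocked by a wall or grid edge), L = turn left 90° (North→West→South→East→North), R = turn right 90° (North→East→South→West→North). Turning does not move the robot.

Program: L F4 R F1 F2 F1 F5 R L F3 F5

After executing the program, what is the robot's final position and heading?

Start: (row=10, col=1), facing East
  L: turn left, now facing North
  F4: move forward 4, now at (row=6, col=1)
  R: turn right, now facing East
  F1: move forward 1, now at (row=6, col=2)
  F2: move forward 2, now at (row=6, col=4)
  F1: move forward 1, now at (row=6, col=5)
  F5: move forward 5, now at (row=6, col=10)
  R: turn right, now facing South
  L: turn left, now facing East
  F3: move forward 3, now at (row=6, col=13)
  F5: move forward 1/5 (blocked), now at (row=6, col=14)
Final: (row=6, col=14), facing East

Answer: Final position: (row=6, col=14), facing East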